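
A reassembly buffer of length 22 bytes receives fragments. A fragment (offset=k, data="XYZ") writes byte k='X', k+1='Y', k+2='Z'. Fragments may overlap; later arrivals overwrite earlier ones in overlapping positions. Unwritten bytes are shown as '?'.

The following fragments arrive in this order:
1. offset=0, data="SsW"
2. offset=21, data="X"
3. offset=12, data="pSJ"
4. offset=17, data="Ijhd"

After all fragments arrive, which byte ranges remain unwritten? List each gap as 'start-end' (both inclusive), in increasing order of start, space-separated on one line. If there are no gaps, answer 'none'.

Fragment 1: offset=0 len=3
Fragment 2: offset=21 len=1
Fragment 3: offset=12 len=3
Fragment 4: offset=17 len=4
Gaps: 3-11 15-16

Answer: 3-11 15-16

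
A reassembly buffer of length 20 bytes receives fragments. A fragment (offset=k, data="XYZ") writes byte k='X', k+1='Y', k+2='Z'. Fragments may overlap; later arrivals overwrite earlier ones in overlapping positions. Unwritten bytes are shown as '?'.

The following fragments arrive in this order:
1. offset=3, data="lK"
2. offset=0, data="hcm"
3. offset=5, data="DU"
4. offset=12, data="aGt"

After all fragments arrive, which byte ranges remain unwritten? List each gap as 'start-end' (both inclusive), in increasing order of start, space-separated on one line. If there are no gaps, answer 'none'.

Answer: 7-11 15-19

Derivation:
Fragment 1: offset=3 len=2
Fragment 2: offset=0 len=3
Fragment 3: offset=5 len=2
Fragment 4: offset=12 len=3
Gaps: 7-11 15-19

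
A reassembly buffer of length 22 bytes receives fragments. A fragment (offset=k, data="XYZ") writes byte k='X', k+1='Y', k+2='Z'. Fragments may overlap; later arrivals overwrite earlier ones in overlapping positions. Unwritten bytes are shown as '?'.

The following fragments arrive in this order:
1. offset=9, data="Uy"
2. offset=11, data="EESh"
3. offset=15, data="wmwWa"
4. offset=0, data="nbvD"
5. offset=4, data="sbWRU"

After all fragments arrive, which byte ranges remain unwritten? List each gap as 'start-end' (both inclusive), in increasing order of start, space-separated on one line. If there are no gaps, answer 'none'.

Fragment 1: offset=9 len=2
Fragment 2: offset=11 len=4
Fragment 3: offset=15 len=5
Fragment 4: offset=0 len=4
Fragment 5: offset=4 len=5
Gaps: 20-21

Answer: 20-21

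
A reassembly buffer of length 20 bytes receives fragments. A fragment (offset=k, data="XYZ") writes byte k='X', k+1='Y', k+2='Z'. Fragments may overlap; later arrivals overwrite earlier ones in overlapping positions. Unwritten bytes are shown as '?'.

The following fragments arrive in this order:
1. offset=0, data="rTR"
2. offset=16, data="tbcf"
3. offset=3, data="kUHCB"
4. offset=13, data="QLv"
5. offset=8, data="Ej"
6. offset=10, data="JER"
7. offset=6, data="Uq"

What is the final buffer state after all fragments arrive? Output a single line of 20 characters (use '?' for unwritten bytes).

Fragment 1: offset=0 data="rTR" -> buffer=rTR?????????????????
Fragment 2: offset=16 data="tbcf" -> buffer=rTR?????????????tbcf
Fragment 3: offset=3 data="kUHCB" -> buffer=rTRkUHCB????????tbcf
Fragment 4: offset=13 data="QLv" -> buffer=rTRkUHCB?????QLvtbcf
Fragment 5: offset=8 data="Ej" -> buffer=rTRkUHCBEj???QLvtbcf
Fragment 6: offset=10 data="JER" -> buffer=rTRkUHCBEjJERQLvtbcf
Fragment 7: offset=6 data="Uq" -> buffer=rTRkUHUqEjJERQLvtbcf

Answer: rTRkUHUqEjJERQLvtbcf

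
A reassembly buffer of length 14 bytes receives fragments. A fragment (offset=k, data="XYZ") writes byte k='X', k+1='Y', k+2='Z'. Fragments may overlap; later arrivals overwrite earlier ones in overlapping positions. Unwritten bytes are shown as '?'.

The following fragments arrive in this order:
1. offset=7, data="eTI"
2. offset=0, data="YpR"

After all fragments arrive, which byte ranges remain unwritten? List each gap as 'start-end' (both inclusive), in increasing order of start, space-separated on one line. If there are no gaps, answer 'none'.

Answer: 3-6 10-13

Derivation:
Fragment 1: offset=7 len=3
Fragment 2: offset=0 len=3
Gaps: 3-6 10-13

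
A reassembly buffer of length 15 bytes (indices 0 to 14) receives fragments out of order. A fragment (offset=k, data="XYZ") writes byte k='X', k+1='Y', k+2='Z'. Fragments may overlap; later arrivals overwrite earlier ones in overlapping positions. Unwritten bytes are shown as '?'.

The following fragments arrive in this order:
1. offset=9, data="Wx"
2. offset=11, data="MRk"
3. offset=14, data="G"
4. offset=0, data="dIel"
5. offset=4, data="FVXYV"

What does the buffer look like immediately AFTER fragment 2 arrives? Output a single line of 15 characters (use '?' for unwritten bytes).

Fragment 1: offset=9 data="Wx" -> buffer=?????????Wx????
Fragment 2: offset=11 data="MRk" -> buffer=?????????WxMRk?

Answer: ?????????WxMRk?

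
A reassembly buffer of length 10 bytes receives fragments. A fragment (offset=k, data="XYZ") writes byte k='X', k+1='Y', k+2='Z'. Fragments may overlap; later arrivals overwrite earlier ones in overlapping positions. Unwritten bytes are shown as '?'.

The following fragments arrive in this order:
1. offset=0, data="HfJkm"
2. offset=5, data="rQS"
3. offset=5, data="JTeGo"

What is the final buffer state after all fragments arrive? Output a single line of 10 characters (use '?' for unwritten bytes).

Fragment 1: offset=0 data="HfJkm" -> buffer=HfJkm?????
Fragment 2: offset=5 data="rQS" -> buffer=HfJkmrQS??
Fragment 3: offset=5 data="JTeGo" -> buffer=HfJkmJTeGo

Answer: HfJkmJTeGo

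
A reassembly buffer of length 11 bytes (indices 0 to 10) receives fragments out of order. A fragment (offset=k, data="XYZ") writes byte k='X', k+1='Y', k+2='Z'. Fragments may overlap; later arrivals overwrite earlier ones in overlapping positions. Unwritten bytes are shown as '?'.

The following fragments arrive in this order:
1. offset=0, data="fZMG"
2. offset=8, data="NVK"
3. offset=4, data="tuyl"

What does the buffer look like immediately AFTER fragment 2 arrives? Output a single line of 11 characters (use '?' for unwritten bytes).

Fragment 1: offset=0 data="fZMG" -> buffer=fZMG???????
Fragment 2: offset=8 data="NVK" -> buffer=fZMG????NVK

Answer: fZMG????NVK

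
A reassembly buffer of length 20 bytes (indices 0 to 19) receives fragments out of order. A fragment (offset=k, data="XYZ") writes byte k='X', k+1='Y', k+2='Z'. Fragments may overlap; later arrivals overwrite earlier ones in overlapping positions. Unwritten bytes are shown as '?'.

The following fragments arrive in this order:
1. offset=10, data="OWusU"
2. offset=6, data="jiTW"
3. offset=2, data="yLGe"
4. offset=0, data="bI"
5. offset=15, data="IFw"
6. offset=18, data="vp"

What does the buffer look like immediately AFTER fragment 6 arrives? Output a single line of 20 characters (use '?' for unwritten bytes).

Answer: bIyLGejiTWOWusUIFwvp

Derivation:
Fragment 1: offset=10 data="OWusU" -> buffer=??????????OWusU?????
Fragment 2: offset=6 data="jiTW" -> buffer=??????jiTWOWusU?????
Fragment 3: offset=2 data="yLGe" -> buffer=??yLGejiTWOWusU?????
Fragment 4: offset=0 data="bI" -> buffer=bIyLGejiTWOWusU?????
Fragment 5: offset=15 data="IFw" -> buffer=bIyLGejiTWOWusUIFw??
Fragment 6: offset=18 data="vp" -> buffer=bIyLGejiTWOWusUIFwvp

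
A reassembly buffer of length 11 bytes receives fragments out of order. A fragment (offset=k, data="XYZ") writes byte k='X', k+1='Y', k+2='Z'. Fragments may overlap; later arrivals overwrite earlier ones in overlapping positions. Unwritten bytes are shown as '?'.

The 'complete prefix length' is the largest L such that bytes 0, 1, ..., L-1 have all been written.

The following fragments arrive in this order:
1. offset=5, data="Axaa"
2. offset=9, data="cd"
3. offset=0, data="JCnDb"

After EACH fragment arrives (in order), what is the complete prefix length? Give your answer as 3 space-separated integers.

Answer: 0 0 11

Derivation:
Fragment 1: offset=5 data="Axaa" -> buffer=?????Axaa?? -> prefix_len=0
Fragment 2: offset=9 data="cd" -> buffer=?????Axaacd -> prefix_len=0
Fragment 3: offset=0 data="JCnDb" -> buffer=JCnDbAxaacd -> prefix_len=11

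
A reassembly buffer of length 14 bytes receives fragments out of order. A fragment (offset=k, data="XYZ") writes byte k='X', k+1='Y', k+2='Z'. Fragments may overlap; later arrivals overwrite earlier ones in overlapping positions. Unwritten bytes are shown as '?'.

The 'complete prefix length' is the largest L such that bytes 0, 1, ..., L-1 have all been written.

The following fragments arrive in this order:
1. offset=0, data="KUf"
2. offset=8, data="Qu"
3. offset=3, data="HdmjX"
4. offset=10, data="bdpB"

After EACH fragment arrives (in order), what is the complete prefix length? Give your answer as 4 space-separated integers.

Fragment 1: offset=0 data="KUf" -> buffer=KUf??????????? -> prefix_len=3
Fragment 2: offset=8 data="Qu" -> buffer=KUf?????Qu???? -> prefix_len=3
Fragment 3: offset=3 data="HdmjX" -> buffer=KUfHdmjXQu???? -> prefix_len=10
Fragment 4: offset=10 data="bdpB" -> buffer=KUfHdmjXQubdpB -> prefix_len=14

Answer: 3 3 10 14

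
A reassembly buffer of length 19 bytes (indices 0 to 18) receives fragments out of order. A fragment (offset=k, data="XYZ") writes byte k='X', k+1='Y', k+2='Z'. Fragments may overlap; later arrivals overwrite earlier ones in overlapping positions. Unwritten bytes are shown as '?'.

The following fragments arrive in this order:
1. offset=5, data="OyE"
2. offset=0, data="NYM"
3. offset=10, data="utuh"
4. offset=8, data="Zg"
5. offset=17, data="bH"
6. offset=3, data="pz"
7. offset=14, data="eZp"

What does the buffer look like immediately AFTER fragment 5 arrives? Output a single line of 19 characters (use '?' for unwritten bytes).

Fragment 1: offset=5 data="OyE" -> buffer=?????OyE???????????
Fragment 2: offset=0 data="NYM" -> buffer=NYM??OyE???????????
Fragment 3: offset=10 data="utuh" -> buffer=NYM??OyE??utuh?????
Fragment 4: offset=8 data="Zg" -> buffer=NYM??OyEZgutuh?????
Fragment 5: offset=17 data="bH" -> buffer=NYM??OyEZgutuh???bH

Answer: NYM??OyEZgutuh???bH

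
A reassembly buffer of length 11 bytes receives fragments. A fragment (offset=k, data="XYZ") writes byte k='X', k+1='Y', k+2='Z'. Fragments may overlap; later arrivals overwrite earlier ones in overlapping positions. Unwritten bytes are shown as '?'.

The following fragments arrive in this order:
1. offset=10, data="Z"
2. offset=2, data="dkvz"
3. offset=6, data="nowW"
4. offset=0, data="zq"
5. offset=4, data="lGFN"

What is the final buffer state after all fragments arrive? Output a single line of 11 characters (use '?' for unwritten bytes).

Fragment 1: offset=10 data="Z" -> buffer=??????????Z
Fragment 2: offset=2 data="dkvz" -> buffer=??dkvz????Z
Fragment 3: offset=6 data="nowW" -> buffer=??dkvznowWZ
Fragment 4: offset=0 data="zq" -> buffer=zqdkvznowWZ
Fragment 5: offset=4 data="lGFN" -> buffer=zqdklGFNwWZ

Answer: zqdklGFNwWZ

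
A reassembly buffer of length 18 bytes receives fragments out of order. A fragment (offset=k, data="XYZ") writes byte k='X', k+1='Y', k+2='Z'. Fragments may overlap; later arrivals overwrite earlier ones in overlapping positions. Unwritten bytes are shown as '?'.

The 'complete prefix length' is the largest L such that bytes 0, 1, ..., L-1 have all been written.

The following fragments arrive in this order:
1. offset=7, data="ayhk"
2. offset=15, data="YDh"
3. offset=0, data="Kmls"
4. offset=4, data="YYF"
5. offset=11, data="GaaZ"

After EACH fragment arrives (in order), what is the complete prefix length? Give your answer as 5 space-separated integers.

Answer: 0 0 4 11 18

Derivation:
Fragment 1: offset=7 data="ayhk" -> buffer=???????ayhk??????? -> prefix_len=0
Fragment 2: offset=15 data="YDh" -> buffer=???????ayhk????YDh -> prefix_len=0
Fragment 3: offset=0 data="Kmls" -> buffer=Kmls???ayhk????YDh -> prefix_len=4
Fragment 4: offset=4 data="YYF" -> buffer=KmlsYYFayhk????YDh -> prefix_len=11
Fragment 5: offset=11 data="GaaZ" -> buffer=KmlsYYFayhkGaaZYDh -> prefix_len=18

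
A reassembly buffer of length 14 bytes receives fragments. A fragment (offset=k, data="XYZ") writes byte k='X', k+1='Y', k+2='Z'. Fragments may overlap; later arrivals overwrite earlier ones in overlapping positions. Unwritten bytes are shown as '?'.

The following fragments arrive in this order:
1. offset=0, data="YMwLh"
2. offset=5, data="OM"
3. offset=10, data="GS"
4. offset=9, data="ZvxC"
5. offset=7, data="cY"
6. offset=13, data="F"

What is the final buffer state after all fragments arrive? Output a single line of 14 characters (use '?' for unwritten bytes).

Fragment 1: offset=0 data="YMwLh" -> buffer=YMwLh?????????
Fragment 2: offset=5 data="OM" -> buffer=YMwLhOM???????
Fragment 3: offset=10 data="GS" -> buffer=YMwLhOM???GS??
Fragment 4: offset=9 data="ZvxC" -> buffer=YMwLhOM??ZvxC?
Fragment 5: offset=7 data="cY" -> buffer=YMwLhOMcYZvxC?
Fragment 6: offset=13 data="F" -> buffer=YMwLhOMcYZvxCF

Answer: YMwLhOMcYZvxCF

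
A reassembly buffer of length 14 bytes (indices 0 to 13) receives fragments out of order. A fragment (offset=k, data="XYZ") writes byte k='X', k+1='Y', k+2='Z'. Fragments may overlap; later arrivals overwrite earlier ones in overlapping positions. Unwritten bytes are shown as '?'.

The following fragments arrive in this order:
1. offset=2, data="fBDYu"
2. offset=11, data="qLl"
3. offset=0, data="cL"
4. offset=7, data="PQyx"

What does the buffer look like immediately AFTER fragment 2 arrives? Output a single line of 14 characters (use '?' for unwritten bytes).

Fragment 1: offset=2 data="fBDYu" -> buffer=??fBDYu???????
Fragment 2: offset=11 data="qLl" -> buffer=??fBDYu????qLl

Answer: ??fBDYu????qLl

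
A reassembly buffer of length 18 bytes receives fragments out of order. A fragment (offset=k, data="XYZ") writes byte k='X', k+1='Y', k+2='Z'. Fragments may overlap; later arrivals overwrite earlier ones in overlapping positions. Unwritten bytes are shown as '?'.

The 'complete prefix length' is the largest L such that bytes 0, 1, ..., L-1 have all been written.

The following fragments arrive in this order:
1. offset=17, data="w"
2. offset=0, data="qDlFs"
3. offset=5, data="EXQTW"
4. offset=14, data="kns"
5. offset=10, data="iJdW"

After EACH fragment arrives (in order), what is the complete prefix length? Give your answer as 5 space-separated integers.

Answer: 0 5 10 10 18

Derivation:
Fragment 1: offset=17 data="w" -> buffer=?????????????????w -> prefix_len=0
Fragment 2: offset=0 data="qDlFs" -> buffer=qDlFs????????????w -> prefix_len=5
Fragment 3: offset=5 data="EXQTW" -> buffer=qDlFsEXQTW???????w -> prefix_len=10
Fragment 4: offset=14 data="kns" -> buffer=qDlFsEXQTW????knsw -> prefix_len=10
Fragment 5: offset=10 data="iJdW" -> buffer=qDlFsEXQTWiJdWknsw -> prefix_len=18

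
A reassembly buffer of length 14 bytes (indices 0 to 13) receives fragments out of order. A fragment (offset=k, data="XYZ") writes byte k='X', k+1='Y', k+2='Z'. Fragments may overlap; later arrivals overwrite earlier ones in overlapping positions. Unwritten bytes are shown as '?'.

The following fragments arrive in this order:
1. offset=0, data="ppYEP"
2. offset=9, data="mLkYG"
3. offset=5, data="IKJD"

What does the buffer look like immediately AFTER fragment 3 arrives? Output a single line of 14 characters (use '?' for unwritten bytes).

Answer: ppYEPIKJDmLkYG

Derivation:
Fragment 1: offset=0 data="ppYEP" -> buffer=ppYEP?????????
Fragment 2: offset=9 data="mLkYG" -> buffer=ppYEP????mLkYG
Fragment 3: offset=5 data="IKJD" -> buffer=ppYEPIKJDmLkYG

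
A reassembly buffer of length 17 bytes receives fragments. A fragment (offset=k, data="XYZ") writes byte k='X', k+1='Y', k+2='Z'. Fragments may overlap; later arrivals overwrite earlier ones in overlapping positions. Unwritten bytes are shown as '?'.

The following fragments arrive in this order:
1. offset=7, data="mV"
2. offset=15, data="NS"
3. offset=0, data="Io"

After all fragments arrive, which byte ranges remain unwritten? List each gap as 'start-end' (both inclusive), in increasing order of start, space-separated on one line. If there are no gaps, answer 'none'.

Fragment 1: offset=7 len=2
Fragment 2: offset=15 len=2
Fragment 3: offset=0 len=2
Gaps: 2-6 9-14

Answer: 2-6 9-14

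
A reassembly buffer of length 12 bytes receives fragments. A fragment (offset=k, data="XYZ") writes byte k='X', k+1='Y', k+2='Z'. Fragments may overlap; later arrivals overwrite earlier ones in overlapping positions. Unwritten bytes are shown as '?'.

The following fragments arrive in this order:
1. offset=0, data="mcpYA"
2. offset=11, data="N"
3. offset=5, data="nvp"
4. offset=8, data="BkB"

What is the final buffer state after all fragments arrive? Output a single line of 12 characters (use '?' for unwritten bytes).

Answer: mcpYAnvpBkBN

Derivation:
Fragment 1: offset=0 data="mcpYA" -> buffer=mcpYA???????
Fragment 2: offset=11 data="N" -> buffer=mcpYA??????N
Fragment 3: offset=5 data="nvp" -> buffer=mcpYAnvp???N
Fragment 4: offset=8 data="BkB" -> buffer=mcpYAnvpBkBN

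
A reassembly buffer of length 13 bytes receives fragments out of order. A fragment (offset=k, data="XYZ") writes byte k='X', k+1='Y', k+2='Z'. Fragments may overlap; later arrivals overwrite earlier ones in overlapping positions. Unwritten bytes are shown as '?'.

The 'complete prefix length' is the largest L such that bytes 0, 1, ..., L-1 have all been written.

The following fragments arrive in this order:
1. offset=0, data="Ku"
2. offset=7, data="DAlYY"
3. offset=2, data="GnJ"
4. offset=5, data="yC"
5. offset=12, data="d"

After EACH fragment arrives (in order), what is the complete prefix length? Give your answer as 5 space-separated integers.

Fragment 1: offset=0 data="Ku" -> buffer=Ku??????????? -> prefix_len=2
Fragment 2: offset=7 data="DAlYY" -> buffer=Ku?????DAlYY? -> prefix_len=2
Fragment 3: offset=2 data="GnJ" -> buffer=KuGnJ??DAlYY? -> prefix_len=5
Fragment 4: offset=5 data="yC" -> buffer=KuGnJyCDAlYY? -> prefix_len=12
Fragment 5: offset=12 data="d" -> buffer=KuGnJyCDAlYYd -> prefix_len=13

Answer: 2 2 5 12 13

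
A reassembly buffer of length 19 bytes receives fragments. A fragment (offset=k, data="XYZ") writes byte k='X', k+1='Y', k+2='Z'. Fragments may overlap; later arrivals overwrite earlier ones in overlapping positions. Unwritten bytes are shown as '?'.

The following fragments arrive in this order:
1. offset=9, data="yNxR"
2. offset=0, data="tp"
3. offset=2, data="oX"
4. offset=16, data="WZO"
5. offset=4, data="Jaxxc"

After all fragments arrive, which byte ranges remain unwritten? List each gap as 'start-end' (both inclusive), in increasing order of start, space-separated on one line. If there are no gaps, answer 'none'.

Answer: 13-15

Derivation:
Fragment 1: offset=9 len=4
Fragment 2: offset=0 len=2
Fragment 3: offset=2 len=2
Fragment 4: offset=16 len=3
Fragment 5: offset=4 len=5
Gaps: 13-15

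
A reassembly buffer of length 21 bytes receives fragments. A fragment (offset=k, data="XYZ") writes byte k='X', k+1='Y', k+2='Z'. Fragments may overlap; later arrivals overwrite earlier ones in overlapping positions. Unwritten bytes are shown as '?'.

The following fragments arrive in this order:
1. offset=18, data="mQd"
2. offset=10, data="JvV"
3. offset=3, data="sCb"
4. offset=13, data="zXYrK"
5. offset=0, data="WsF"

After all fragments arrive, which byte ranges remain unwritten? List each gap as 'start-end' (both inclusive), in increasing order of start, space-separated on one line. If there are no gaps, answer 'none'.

Answer: 6-9

Derivation:
Fragment 1: offset=18 len=3
Fragment 2: offset=10 len=3
Fragment 3: offset=3 len=3
Fragment 4: offset=13 len=5
Fragment 5: offset=0 len=3
Gaps: 6-9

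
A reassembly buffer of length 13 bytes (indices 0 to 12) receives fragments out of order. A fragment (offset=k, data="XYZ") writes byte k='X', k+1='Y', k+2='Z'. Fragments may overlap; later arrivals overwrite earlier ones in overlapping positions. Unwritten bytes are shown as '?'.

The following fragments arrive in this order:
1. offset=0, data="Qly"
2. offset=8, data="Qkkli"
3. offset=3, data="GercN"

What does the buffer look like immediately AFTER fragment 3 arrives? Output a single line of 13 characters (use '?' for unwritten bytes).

Fragment 1: offset=0 data="Qly" -> buffer=Qly??????????
Fragment 2: offset=8 data="Qkkli" -> buffer=Qly?????Qkkli
Fragment 3: offset=3 data="GercN" -> buffer=QlyGercNQkkli

Answer: QlyGercNQkkli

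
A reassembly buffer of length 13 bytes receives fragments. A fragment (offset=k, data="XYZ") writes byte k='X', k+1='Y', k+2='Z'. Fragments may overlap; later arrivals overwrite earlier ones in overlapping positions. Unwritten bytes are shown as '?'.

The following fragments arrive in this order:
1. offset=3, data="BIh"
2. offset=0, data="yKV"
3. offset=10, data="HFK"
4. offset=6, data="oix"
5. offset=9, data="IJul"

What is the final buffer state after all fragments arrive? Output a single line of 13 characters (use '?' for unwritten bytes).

Fragment 1: offset=3 data="BIh" -> buffer=???BIh???????
Fragment 2: offset=0 data="yKV" -> buffer=yKVBIh???????
Fragment 3: offset=10 data="HFK" -> buffer=yKVBIh????HFK
Fragment 4: offset=6 data="oix" -> buffer=yKVBIhoix?HFK
Fragment 5: offset=9 data="IJul" -> buffer=yKVBIhoixIJul

Answer: yKVBIhoixIJul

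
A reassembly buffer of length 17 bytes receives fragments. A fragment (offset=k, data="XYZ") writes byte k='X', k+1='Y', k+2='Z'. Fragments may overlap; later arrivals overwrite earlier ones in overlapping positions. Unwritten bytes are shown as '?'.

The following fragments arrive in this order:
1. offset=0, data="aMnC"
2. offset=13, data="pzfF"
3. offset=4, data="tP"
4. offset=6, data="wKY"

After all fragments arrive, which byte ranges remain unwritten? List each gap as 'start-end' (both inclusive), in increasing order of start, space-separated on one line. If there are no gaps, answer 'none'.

Answer: 9-12

Derivation:
Fragment 1: offset=0 len=4
Fragment 2: offset=13 len=4
Fragment 3: offset=4 len=2
Fragment 4: offset=6 len=3
Gaps: 9-12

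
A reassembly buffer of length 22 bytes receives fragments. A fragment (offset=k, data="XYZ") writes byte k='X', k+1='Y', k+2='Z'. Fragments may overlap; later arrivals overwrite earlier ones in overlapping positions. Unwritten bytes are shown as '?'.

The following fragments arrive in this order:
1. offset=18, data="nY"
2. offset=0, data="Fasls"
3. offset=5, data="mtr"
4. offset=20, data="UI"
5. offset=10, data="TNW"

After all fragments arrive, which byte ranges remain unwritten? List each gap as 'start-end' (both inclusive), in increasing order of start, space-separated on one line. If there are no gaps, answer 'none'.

Fragment 1: offset=18 len=2
Fragment 2: offset=0 len=5
Fragment 3: offset=5 len=3
Fragment 4: offset=20 len=2
Fragment 5: offset=10 len=3
Gaps: 8-9 13-17

Answer: 8-9 13-17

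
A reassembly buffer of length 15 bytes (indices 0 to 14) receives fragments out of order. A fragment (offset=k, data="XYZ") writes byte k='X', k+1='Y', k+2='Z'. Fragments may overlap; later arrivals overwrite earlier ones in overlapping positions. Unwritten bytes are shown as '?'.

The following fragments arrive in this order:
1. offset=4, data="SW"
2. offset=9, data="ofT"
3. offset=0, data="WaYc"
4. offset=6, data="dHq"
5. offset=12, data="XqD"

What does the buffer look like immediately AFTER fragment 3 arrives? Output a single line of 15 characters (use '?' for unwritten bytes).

Answer: WaYcSW???ofT???

Derivation:
Fragment 1: offset=4 data="SW" -> buffer=????SW?????????
Fragment 2: offset=9 data="ofT" -> buffer=????SW???ofT???
Fragment 3: offset=0 data="WaYc" -> buffer=WaYcSW???ofT???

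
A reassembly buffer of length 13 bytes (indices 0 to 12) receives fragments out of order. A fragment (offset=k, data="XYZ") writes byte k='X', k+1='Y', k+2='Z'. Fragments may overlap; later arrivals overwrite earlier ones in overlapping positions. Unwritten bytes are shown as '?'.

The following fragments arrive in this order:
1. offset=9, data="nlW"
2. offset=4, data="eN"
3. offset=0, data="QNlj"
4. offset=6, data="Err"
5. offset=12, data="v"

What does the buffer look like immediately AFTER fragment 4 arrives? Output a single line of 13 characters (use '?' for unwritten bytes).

Answer: QNljeNErrnlW?

Derivation:
Fragment 1: offset=9 data="nlW" -> buffer=?????????nlW?
Fragment 2: offset=4 data="eN" -> buffer=????eN???nlW?
Fragment 3: offset=0 data="QNlj" -> buffer=QNljeN???nlW?
Fragment 4: offset=6 data="Err" -> buffer=QNljeNErrnlW?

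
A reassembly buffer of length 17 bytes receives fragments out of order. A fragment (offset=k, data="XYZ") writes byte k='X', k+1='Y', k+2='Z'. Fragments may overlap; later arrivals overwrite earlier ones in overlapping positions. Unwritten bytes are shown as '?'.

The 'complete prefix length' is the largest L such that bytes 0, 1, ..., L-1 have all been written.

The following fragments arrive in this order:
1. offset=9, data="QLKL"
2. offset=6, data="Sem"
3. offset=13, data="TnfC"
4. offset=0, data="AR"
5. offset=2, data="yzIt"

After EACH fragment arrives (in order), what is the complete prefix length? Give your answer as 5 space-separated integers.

Answer: 0 0 0 2 17

Derivation:
Fragment 1: offset=9 data="QLKL" -> buffer=?????????QLKL???? -> prefix_len=0
Fragment 2: offset=6 data="Sem" -> buffer=??????SemQLKL???? -> prefix_len=0
Fragment 3: offset=13 data="TnfC" -> buffer=??????SemQLKLTnfC -> prefix_len=0
Fragment 4: offset=0 data="AR" -> buffer=AR????SemQLKLTnfC -> prefix_len=2
Fragment 5: offset=2 data="yzIt" -> buffer=ARyzItSemQLKLTnfC -> prefix_len=17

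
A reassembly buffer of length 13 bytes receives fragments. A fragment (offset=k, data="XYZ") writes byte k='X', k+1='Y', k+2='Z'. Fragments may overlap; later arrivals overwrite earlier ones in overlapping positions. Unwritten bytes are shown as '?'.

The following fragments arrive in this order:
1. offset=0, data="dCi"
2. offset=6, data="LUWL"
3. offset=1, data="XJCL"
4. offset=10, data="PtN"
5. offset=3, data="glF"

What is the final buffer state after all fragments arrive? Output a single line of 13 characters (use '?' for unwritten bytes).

Answer: dXJglFLUWLPtN

Derivation:
Fragment 1: offset=0 data="dCi" -> buffer=dCi??????????
Fragment 2: offset=6 data="LUWL" -> buffer=dCi???LUWL???
Fragment 3: offset=1 data="XJCL" -> buffer=dXJCL?LUWL???
Fragment 4: offset=10 data="PtN" -> buffer=dXJCL?LUWLPtN
Fragment 5: offset=3 data="glF" -> buffer=dXJglFLUWLPtN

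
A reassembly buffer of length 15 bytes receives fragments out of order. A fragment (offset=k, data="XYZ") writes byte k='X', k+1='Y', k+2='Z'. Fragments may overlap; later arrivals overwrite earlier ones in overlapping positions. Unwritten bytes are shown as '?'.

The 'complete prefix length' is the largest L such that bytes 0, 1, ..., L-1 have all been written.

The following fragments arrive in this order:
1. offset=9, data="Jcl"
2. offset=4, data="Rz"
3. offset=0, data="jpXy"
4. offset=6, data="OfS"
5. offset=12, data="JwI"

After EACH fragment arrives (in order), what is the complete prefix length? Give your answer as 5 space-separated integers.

Fragment 1: offset=9 data="Jcl" -> buffer=?????????Jcl??? -> prefix_len=0
Fragment 2: offset=4 data="Rz" -> buffer=????Rz???Jcl??? -> prefix_len=0
Fragment 3: offset=0 data="jpXy" -> buffer=jpXyRz???Jcl??? -> prefix_len=6
Fragment 4: offset=6 data="OfS" -> buffer=jpXyRzOfSJcl??? -> prefix_len=12
Fragment 5: offset=12 data="JwI" -> buffer=jpXyRzOfSJclJwI -> prefix_len=15

Answer: 0 0 6 12 15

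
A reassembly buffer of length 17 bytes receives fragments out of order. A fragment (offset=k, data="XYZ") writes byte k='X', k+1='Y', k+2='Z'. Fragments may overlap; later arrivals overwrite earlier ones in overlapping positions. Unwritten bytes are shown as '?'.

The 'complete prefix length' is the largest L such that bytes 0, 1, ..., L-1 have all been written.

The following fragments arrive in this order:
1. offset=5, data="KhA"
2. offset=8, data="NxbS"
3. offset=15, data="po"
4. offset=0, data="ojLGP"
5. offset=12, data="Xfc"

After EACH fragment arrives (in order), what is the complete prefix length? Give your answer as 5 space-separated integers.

Fragment 1: offset=5 data="KhA" -> buffer=?????KhA????????? -> prefix_len=0
Fragment 2: offset=8 data="NxbS" -> buffer=?????KhANxbS????? -> prefix_len=0
Fragment 3: offset=15 data="po" -> buffer=?????KhANxbS???po -> prefix_len=0
Fragment 4: offset=0 data="ojLGP" -> buffer=ojLGPKhANxbS???po -> prefix_len=12
Fragment 5: offset=12 data="Xfc" -> buffer=ojLGPKhANxbSXfcpo -> prefix_len=17

Answer: 0 0 0 12 17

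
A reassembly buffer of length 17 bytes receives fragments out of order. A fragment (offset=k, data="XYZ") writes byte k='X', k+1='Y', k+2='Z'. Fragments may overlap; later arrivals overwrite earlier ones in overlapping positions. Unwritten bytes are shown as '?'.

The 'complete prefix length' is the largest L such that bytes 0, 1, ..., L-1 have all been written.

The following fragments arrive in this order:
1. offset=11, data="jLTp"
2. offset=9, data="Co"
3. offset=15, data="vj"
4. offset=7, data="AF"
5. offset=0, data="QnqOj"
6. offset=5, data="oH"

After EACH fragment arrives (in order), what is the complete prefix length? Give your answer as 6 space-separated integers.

Answer: 0 0 0 0 5 17

Derivation:
Fragment 1: offset=11 data="jLTp" -> buffer=???????????jLTp?? -> prefix_len=0
Fragment 2: offset=9 data="Co" -> buffer=?????????CojLTp?? -> prefix_len=0
Fragment 3: offset=15 data="vj" -> buffer=?????????CojLTpvj -> prefix_len=0
Fragment 4: offset=7 data="AF" -> buffer=???????AFCojLTpvj -> prefix_len=0
Fragment 5: offset=0 data="QnqOj" -> buffer=QnqOj??AFCojLTpvj -> prefix_len=5
Fragment 6: offset=5 data="oH" -> buffer=QnqOjoHAFCojLTpvj -> prefix_len=17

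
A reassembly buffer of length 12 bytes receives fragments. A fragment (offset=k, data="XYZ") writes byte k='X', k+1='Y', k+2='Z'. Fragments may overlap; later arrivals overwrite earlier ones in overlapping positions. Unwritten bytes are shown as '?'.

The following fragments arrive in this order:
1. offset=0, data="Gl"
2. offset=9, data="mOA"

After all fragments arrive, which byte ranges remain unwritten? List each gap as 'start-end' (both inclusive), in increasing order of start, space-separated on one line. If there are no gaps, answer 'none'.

Fragment 1: offset=0 len=2
Fragment 2: offset=9 len=3
Gaps: 2-8

Answer: 2-8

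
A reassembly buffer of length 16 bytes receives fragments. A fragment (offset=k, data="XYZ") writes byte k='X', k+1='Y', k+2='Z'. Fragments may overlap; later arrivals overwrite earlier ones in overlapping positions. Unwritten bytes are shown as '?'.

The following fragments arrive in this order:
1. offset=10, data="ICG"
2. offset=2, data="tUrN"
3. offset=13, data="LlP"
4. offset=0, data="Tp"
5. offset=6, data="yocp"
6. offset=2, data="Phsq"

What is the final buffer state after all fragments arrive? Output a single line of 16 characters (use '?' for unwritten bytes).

Answer: TpPhsqyocpICGLlP

Derivation:
Fragment 1: offset=10 data="ICG" -> buffer=??????????ICG???
Fragment 2: offset=2 data="tUrN" -> buffer=??tUrN????ICG???
Fragment 3: offset=13 data="LlP" -> buffer=??tUrN????ICGLlP
Fragment 4: offset=0 data="Tp" -> buffer=TptUrN????ICGLlP
Fragment 5: offset=6 data="yocp" -> buffer=TptUrNyocpICGLlP
Fragment 6: offset=2 data="Phsq" -> buffer=TpPhsqyocpICGLlP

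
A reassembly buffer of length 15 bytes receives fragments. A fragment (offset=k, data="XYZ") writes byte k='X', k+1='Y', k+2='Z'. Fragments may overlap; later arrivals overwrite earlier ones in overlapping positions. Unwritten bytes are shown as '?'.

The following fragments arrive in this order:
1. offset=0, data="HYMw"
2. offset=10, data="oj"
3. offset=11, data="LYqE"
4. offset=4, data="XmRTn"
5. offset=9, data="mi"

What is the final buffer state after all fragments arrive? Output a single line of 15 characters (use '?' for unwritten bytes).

Answer: HYMwXmRTnmiLYqE

Derivation:
Fragment 1: offset=0 data="HYMw" -> buffer=HYMw???????????
Fragment 2: offset=10 data="oj" -> buffer=HYMw??????oj???
Fragment 3: offset=11 data="LYqE" -> buffer=HYMw??????oLYqE
Fragment 4: offset=4 data="XmRTn" -> buffer=HYMwXmRTn?oLYqE
Fragment 5: offset=9 data="mi" -> buffer=HYMwXmRTnmiLYqE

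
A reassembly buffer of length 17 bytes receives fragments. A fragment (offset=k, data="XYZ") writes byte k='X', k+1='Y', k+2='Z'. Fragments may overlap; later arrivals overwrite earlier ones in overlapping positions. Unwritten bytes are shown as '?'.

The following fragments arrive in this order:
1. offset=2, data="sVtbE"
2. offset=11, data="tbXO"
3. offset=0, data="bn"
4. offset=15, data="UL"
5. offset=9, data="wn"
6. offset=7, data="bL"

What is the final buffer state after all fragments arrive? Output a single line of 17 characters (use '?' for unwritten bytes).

Fragment 1: offset=2 data="sVtbE" -> buffer=??sVtbE??????????
Fragment 2: offset=11 data="tbXO" -> buffer=??sVtbE????tbXO??
Fragment 3: offset=0 data="bn" -> buffer=bnsVtbE????tbXO??
Fragment 4: offset=15 data="UL" -> buffer=bnsVtbE????tbXOUL
Fragment 5: offset=9 data="wn" -> buffer=bnsVtbE??wntbXOUL
Fragment 6: offset=7 data="bL" -> buffer=bnsVtbEbLwntbXOUL

Answer: bnsVtbEbLwntbXOUL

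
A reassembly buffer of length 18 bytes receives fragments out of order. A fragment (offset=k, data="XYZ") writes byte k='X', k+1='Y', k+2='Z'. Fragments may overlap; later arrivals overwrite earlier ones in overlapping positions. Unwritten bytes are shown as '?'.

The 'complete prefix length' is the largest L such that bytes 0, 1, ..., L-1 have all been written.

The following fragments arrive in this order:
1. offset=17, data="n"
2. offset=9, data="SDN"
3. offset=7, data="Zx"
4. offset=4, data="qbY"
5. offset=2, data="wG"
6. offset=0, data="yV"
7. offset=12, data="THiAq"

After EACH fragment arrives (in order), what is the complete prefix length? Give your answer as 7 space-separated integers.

Fragment 1: offset=17 data="n" -> buffer=?????????????????n -> prefix_len=0
Fragment 2: offset=9 data="SDN" -> buffer=?????????SDN?????n -> prefix_len=0
Fragment 3: offset=7 data="Zx" -> buffer=???????ZxSDN?????n -> prefix_len=0
Fragment 4: offset=4 data="qbY" -> buffer=????qbYZxSDN?????n -> prefix_len=0
Fragment 5: offset=2 data="wG" -> buffer=??wGqbYZxSDN?????n -> prefix_len=0
Fragment 6: offset=0 data="yV" -> buffer=yVwGqbYZxSDN?????n -> prefix_len=12
Fragment 7: offset=12 data="THiAq" -> buffer=yVwGqbYZxSDNTHiAqn -> prefix_len=18

Answer: 0 0 0 0 0 12 18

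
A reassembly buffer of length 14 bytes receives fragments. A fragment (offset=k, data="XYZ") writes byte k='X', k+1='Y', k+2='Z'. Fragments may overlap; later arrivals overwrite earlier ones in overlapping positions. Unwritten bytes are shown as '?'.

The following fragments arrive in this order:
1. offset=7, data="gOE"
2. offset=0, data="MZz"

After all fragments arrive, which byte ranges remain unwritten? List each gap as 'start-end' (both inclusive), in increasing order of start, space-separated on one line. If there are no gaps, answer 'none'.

Fragment 1: offset=7 len=3
Fragment 2: offset=0 len=3
Gaps: 3-6 10-13

Answer: 3-6 10-13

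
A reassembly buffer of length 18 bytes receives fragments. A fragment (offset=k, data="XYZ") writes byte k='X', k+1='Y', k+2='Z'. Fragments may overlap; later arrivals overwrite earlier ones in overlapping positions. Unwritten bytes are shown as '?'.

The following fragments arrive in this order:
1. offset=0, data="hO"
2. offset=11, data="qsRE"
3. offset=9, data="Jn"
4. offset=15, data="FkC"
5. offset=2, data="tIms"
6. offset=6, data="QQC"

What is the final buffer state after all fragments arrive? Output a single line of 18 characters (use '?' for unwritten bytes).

Fragment 1: offset=0 data="hO" -> buffer=hO????????????????
Fragment 2: offset=11 data="qsRE" -> buffer=hO?????????qsRE???
Fragment 3: offset=9 data="Jn" -> buffer=hO???????JnqsRE???
Fragment 4: offset=15 data="FkC" -> buffer=hO???????JnqsREFkC
Fragment 5: offset=2 data="tIms" -> buffer=hOtIms???JnqsREFkC
Fragment 6: offset=6 data="QQC" -> buffer=hOtImsQQCJnqsREFkC

Answer: hOtImsQQCJnqsREFkC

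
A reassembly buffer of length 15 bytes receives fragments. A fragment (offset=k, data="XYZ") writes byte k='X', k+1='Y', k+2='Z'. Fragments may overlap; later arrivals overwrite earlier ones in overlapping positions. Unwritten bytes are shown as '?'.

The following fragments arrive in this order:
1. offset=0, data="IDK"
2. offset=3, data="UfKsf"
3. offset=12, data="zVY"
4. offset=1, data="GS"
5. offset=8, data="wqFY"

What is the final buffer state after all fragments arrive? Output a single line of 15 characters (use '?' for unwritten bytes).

Fragment 1: offset=0 data="IDK" -> buffer=IDK????????????
Fragment 2: offset=3 data="UfKsf" -> buffer=IDKUfKsf???????
Fragment 3: offset=12 data="zVY" -> buffer=IDKUfKsf????zVY
Fragment 4: offset=1 data="GS" -> buffer=IGSUfKsf????zVY
Fragment 5: offset=8 data="wqFY" -> buffer=IGSUfKsfwqFYzVY

Answer: IGSUfKsfwqFYzVY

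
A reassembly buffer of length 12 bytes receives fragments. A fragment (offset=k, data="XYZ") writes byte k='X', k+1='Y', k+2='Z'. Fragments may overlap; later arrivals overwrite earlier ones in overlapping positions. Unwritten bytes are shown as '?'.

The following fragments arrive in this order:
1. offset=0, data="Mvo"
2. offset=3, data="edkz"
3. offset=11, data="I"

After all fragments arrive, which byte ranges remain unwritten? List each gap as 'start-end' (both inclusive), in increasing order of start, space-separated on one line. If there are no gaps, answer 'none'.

Fragment 1: offset=0 len=3
Fragment 2: offset=3 len=4
Fragment 3: offset=11 len=1
Gaps: 7-10

Answer: 7-10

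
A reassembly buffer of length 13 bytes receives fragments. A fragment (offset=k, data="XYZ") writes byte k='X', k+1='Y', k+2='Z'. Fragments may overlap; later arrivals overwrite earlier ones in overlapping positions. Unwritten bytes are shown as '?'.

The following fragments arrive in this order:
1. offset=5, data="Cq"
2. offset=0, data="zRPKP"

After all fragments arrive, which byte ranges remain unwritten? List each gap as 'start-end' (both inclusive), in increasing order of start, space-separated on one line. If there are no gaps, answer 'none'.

Fragment 1: offset=5 len=2
Fragment 2: offset=0 len=5
Gaps: 7-12

Answer: 7-12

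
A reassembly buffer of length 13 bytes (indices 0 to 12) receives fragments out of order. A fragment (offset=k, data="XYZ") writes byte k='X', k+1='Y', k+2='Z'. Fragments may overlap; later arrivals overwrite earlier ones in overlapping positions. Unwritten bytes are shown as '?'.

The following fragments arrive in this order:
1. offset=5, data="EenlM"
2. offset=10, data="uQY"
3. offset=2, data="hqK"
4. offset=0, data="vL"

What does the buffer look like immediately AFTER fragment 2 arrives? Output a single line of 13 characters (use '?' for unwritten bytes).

Fragment 1: offset=5 data="EenlM" -> buffer=?????EenlM???
Fragment 2: offset=10 data="uQY" -> buffer=?????EenlMuQY

Answer: ?????EenlMuQY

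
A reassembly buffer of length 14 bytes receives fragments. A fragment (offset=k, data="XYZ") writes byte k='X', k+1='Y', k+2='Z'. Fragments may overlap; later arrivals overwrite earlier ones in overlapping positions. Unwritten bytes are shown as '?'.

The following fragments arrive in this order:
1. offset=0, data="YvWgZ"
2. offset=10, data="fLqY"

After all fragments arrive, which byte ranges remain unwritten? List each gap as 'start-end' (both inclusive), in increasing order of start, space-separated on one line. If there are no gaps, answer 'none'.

Answer: 5-9

Derivation:
Fragment 1: offset=0 len=5
Fragment 2: offset=10 len=4
Gaps: 5-9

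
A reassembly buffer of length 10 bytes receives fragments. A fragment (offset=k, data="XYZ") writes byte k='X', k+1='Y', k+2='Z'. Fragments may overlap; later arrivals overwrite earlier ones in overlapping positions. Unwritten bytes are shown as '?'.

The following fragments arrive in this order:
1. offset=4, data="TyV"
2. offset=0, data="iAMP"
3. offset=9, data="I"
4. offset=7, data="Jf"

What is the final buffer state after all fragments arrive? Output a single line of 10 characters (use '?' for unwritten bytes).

Fragment 1: offset=4 data="TyV" -> buffer=????TyV???
Fragment 2: offset=0 data="iAMP" -> buffer=iAMPTyV???
Fragment 3: offset=9 data="I" -> buffer=iAMPTyV??I
Fragment 4: offset=7 data="Jf" -> buffer=iAMPTyVJfI

Answer: iAMPTyVJfI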